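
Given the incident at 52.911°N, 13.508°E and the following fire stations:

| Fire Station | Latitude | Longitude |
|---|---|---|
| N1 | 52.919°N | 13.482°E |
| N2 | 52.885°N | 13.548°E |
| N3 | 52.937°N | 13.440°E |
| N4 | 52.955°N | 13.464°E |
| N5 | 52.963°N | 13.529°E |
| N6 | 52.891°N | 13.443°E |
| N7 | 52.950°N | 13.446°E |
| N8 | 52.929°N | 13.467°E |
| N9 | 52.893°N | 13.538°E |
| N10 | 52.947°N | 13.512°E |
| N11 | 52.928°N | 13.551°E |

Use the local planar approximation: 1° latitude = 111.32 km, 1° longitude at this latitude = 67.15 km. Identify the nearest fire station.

Distances from 52.911°N, 13.508°E:
N1: √((0.008·111.32)² + (-0.026·67.15)²) = √(0.79310 + 3.04817) = 1.960 km
N2: √((-0.026·111.32)² + (0.040·67.15)²) = √(8.37709 + 7.21460) = 3.949 km
N3: √((0.026·111.32)² + (-0.068·67.15)²) = √(8.37709 + 20.85018) = 5.406 km
N4: √((0.044·111.32)² + (-0.044·67.15)²) = √(23.99119 + 8.72966) = 5.720 km
N5: √((0.052·111.32)² + (0.021·67.15)²) = √(33.50835 + 1.98852) = 5.958 km
N6: √((-0.020·111.32)² + (-0.065·67.15)²) = √(4.95686 + 19.05104) = 4.900 km
N7: √((0.039·111.32)² + (-0.062·67.15)²) = √(18.84845 + 17.33307) = 6.015 km
N8: √((0.018·111.32)² + (-0.041·67.15)²) = √(4.01505 + 7.57983) = 3.405 km
N9: √((-0.018·111.32)² + (0.030·67.15)²) = √(4.01505 + 4.05821) = 2.841 km
N10: √((0.036·111.32)² + (0.004·67.15)²) = √(16.06022 + 0.07215) = 4.017 km
N11: √((0.017·111.32)² + (0.043·67.15)²) = √(3.58133 + 8.33737) = 3.452 km
Minimum: N1 at 1.960 km.

N1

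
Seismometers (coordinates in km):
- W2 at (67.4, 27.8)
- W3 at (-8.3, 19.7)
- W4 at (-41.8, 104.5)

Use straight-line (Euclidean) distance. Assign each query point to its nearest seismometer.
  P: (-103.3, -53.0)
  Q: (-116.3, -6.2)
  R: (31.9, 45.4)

P→W3; Q→W3; R→W2

P at (-103.3, -53.0):
  W2: 188.9 km
  W3: 119.6 km
  W4: 169.1 km
  → nearest: W3 (119.6 km)
Q at (-116.3, -6.2):
  W2: 186.8 km
  W3: 111.1 km
  W4: 133.4 km
  → nearest: W3 (111.1 km)
R at (31.9, 45.4):
  W2: 39.6 km
  W3: 47.7 km
  W4: 94.5 km
  → nearest: W2 (39.6 km)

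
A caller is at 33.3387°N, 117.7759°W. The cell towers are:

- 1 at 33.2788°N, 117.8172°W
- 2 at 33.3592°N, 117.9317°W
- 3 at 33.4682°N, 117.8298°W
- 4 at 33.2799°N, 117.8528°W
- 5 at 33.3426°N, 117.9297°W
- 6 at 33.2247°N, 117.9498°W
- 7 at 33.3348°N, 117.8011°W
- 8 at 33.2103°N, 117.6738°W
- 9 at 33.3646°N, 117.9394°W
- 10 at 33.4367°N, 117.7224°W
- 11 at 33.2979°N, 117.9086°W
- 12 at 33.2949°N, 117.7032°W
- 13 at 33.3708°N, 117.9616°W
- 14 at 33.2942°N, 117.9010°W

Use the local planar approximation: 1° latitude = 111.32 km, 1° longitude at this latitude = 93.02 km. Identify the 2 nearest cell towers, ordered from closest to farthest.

7, 1

Distances from 33.3387°N, 117.7759°W:
1: √((-0.0599·111.32)² + (-0.0413·93.02)²) = √(44.463131 + 14.758859) = 7.6956 km
2: √((0.0205·111.32)² + (-0.1558·93.02)²) = √(5.207798 + 210.033020) = 14.6711 km
3: √((0.1295·111.32)² + (-0.0539·93.02)²) = √(207.819326 + 25.137970) = 15.2629 km
4: √((-0.0588·111.32)² + (-0.0769·93.02)²) = √(42.845089 + 51.168814) = 9.6961 km
5: √((0.0039·111.32)² + (-0.1538·93.02)²) = √(0.188484 + 204.675256) = 14.3131 km
6: √((-0.1140·111.32)² + (-0.1739·93.02)²) = √(161.048283 + 261.668735) = 20.5601 km
7: √((-0.0039·111.32)² + (-0.0252·93.02)²) = √(0.188484 + 5.494824) = 2.3840 km
8: √((-0.1284·111.32)² + (0.1021·93.02)²) = √(204.303799 + 90.199505) = 17.1611 km
9: √((0.0259·111.32)² + (-0.1635·93.02)²) = √(8.312773 + 231.306685) = 15.4796 km
10: √((0.0980·111.32)² + (0.0535·93.02)²) = √(119.014136 + 24.766249) = 11.9908 km
11: √((-0.0408·111.32)² + (-0.1327·93.02)²) = √(20.628456 + 152.368263) = 13.1528 km
12: √((-0.0438·111.32)² + (0.0727·93.02)²) = √(23.773582 + 45.732137) = 8.3370 km
13: √((0.0321·111.32)² + (-0.1857·93.02)²) = √(12.768987 + 298.384650) = 17.6395 km
14: √((-0.0445·111.32)² + (-0.1251·93.02)²) = √(24.539540 + 135.415161) = 12.6473 km
Sorted: 7 (2.3840 km) < 1 (7.6956 km) < 12 (8.3370 km) < 4 (9.6961 km) < …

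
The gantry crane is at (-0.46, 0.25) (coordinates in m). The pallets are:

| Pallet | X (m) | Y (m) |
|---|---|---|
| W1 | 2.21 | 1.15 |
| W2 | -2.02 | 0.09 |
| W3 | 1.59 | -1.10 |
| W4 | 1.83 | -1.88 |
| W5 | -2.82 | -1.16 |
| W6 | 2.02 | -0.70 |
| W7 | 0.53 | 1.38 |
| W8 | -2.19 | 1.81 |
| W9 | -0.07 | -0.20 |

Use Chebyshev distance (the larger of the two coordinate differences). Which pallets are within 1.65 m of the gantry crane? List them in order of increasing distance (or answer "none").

Distances from (-0.46, 0.25):
W1: 2.67 m
W2: 1.56 m
W3: 2.05 m
W4: 2.29 m
W5: 2.36 m
W6: 2.48 m
W7: 1.13 m
W8: 1.73 m
W9: 0.45 m
Threshold 1.65 m: W9 (0.45 m), W7 (1.13 m), W2 (1.56 m) are within range.

W9, W7, W2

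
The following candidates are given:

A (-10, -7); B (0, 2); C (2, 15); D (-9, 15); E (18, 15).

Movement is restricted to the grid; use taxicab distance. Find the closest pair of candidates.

C and D

Pairwise distances:
C–D: |-11| + |0| = 11 + 0 = 11
B–C: |2| + |13| = 2 + 13 = 15
C–E: |16| + |0| = 16 + 0 = 16
A–B: |10| + |9| = 10 + 9 = 19
B–D: |-9| + |13| = 9 + 13 = 22
A–D: |1| + |22| = 1 + 22 = 23
D–E: |27| + |0| = 27 + 0 = 27
B–E: |18| + |13| = 18 + 13 = 31
A–C: |12| + |22| = 12 + 22 = 34
A–E: |28| + |22| = 28 + 22 = 50
Closest pair: C–D at 11.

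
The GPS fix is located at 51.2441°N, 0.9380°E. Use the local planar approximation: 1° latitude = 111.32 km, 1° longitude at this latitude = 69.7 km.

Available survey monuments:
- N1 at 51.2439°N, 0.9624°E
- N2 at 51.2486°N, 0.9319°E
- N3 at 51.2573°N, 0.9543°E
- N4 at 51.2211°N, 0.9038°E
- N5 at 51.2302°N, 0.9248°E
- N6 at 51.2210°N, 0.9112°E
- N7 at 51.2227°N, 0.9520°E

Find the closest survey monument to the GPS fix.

N2

Distances from 51.2441°N, 0.9380°E:
N1: √((-0.0002·111.32)² + (0.0244·69.7)²) = √(0.000496 + 2.892312) = 1.7008 km
N2: √((0.0045·111.32)² + (-0.0061·69.7)²) = √(0.250941 + 0.180770) = 0.6570 km
N3: √((0.0132·111.32)² + (0.0163·69.7)²) = √(2.159207 + 1.290746) = 1.8574 km
N4: √((-0.0230·111.32)² + (-0.0342·69.7)²) = √(6.555443 + 5.682216) = 3.4982 km
N5: √((-0.0139·111.32)² + (-0.0132·69.7)²) = √(2.394286 + 0.846474) = 1.8002 km
N6: √((-0.0231·111.32)² + (-0.0268·69.7)²) = √(6.612571 + 3.489275) = 3.1783 km
N7: √((-0.0214·111.32)² + (0.0140·69.7)²) = √(5.675106 + 0.952186) = 2.5744 km
Minimum: N2 at 0.6570 km.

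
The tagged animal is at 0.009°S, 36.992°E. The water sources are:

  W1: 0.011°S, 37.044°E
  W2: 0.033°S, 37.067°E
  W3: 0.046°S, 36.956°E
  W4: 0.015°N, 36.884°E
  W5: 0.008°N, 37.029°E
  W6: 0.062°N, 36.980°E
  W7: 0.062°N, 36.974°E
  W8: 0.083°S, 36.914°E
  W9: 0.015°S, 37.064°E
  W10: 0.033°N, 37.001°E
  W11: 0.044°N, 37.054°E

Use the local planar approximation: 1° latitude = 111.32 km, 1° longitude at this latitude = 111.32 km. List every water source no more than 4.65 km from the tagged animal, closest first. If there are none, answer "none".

W5

Distances from 0.009°S, 36.992°E:
W1: √((-0.002·111.32)² + (0.052·111.32)²) = √(0.04957 + 33.50835) = 5.793 km
W2: √((-0.024·111.32)² + (0.075·111.32)²) = √(7.13787 + 69.70580) = 8.766 km
W3: √((-0.037·111.32)² + (-0.036·111.32)²) = √(16.96484 + 16.06022) = 5.747 km
W4: √((0.024·111.32)² + (-0.108·111.32)²) = √(7.13787 + 144.54195) = 12.316 km
W5: √((0.017·111.32)² + (0.037·111.32)²) = √(3.58133 + 16.96484) = 4.533 km
W6: √((0.071·111.32)² + (-0.012·111.32)²) = √(62.46879 + 1.78447) = 8.016 km
W7: √((0.071·111.32)² + (-0.018·111.32)²) = √(62.46879 + 4.01505) = 8.154 km
W8: √((-0.074·111.32)² + (-0.078·111.32)²) = √(67.85937 + 75.39379) = 11.969 km
W9: √((-0.006·111.32)² + (0.072·111.32)²) = √(0.44612 + 64.24087) = 8.043 km
W10: √((0.042·111.32)² + (0.009·111.32)²) = √(21.85974 + 1.00376) = 4.782 km
W11: √((0.053·111.32)² + (0.062·111.32)²) = √(34.80953 + 47.63540) = 9.080 km
Threshold 4.65 km: W5 (4.533 km) is within range.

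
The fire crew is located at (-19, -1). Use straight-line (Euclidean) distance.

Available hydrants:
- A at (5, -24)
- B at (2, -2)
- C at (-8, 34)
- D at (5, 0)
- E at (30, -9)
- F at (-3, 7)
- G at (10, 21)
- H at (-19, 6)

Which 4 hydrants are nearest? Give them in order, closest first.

Distances from (-19, -1):
A: √((24)² + (-23)²) = √(576.000 + 529.000) = 33.2
B: √((21)² + (-1)²) = √(441.000 + 1.000) = 21.0
C: √((11)² + (35)²) = √(121.000 + 1225.000) = 36.7
D: √((24)² + (1)²) = √(576.000 + 1.000) = 24.0
E: √((49)² + (-8)²) = √(2401.000 + 64.000) = 49.6
F: √((16)² + (8)²) = √(256.000 + 64.000) = 17.9
G: √((29)² + (22)²) = √(841.000 + 484.000) = 36.4
H: √((0)² + (7)²) = √(0.000 + 49.000) = 7.0
Sorted: H (7.0) < F (17.9) < B (21.0) < D (24.0) < A (33.2) < G (36.4) < …

H, F, B, D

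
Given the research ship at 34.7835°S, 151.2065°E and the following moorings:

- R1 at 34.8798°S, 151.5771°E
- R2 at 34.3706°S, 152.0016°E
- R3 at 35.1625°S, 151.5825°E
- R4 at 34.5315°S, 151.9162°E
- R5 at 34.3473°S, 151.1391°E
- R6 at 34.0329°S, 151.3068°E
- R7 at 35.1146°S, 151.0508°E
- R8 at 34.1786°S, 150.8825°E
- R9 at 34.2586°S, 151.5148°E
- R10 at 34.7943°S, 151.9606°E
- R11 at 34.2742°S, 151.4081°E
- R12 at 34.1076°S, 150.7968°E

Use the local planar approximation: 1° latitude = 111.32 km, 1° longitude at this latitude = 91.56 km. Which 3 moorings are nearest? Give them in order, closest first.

R1, R7, R5

Distances from 34.7835°S, 151.2065°E:
R1: √((-0.0963·111.32)² + (0.3706·91.56)²) = √(114.920887 + 1151.389854) = 35.5853 km
R2: √((0.4129·111.32)² + (0.7951·91.56)²) = √(2112.691870 + 5299.746234) = 86.0955 km
R3: √((-0.3790·111.32)² + (0.3760·91.56)²) = √(1780.019726 + 1185.188033) = 54.4537 km
R4: √((0.2520·111.32)² + (0.7097·91.56)²) = √(786.950611 + 4222.417555) = 70.7769 km
R5: √((0.4362·111.32)² + (-0.0674·91.56)²) = √(2357.858387 + 38.083018) = 48.9484 km
R6: √((0.7506·111.32)² + (0.1003·91.56)²) = √(6981.737489 + 84.336085) = 84.0599 km
R7: √((-0.3311·111.32)² + (-0.1557·91.56)²) = √(1358.515997 + 203.230457) = 39.5189 km
R8: √((0.6049·111.32)² + (-0.3240·91.56)²) = √(4534.334597 + 880.038330) = 73.5824 km
R9: √((0.5249·111.32)² + (0.3083·91.56)²) = √(3414.283198 + 796.817048) = 64.8930 km
R10: √((-0.0108·111.32)² + (0.7541·91.56)²) = √(1.445419 + 4767.266709) = 69.0559 km
R11: √((0.5093·111.32)² + (0.2016·91.56)²) = √(3214.354321 + 340.716075) = 59.6244 km
R12: √((0.6759·111.32)² + (-0.4097·91.56)²) = √(5661.236372 + 1407.160047) = 84.0738 km
Sorted: R1 (35.5853 km) < R7 (39.5189 km) < R5 (48.9484 km) < R3 (54.4537 km) < R11 (59.6244 km) < …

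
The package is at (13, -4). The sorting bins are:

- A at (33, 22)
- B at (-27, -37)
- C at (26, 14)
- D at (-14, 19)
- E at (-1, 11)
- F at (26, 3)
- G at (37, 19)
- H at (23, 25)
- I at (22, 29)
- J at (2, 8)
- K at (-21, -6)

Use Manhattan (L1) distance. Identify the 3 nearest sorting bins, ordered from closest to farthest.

Distances from (13, -4):
A: |20| + |26| = 20 + 26 = 46
B: |-40| + |-33| = 40 + 33 = 73
C: |13| + |18| = 13 + 18 = 31
D: |-27| + |23| = 27 + 23 = 50
E: |-14| + |15| = 14 + 15 = 29
F: |13| + |7| = 13 + 7 = 20
G: |24| + |23| = 24 + 23 = 47
H: |10| + |29| = 10 + 29 = 39
I: |9| + |33| = 9 + 33 = 42
J: |-11| + |12| = 11 + 12 = 23
K: |-34| + |-2| = 34 + 2 = 36
Sorted: F (20) < J (23) < E (29) < C (31) < K (36) < …

F, J, E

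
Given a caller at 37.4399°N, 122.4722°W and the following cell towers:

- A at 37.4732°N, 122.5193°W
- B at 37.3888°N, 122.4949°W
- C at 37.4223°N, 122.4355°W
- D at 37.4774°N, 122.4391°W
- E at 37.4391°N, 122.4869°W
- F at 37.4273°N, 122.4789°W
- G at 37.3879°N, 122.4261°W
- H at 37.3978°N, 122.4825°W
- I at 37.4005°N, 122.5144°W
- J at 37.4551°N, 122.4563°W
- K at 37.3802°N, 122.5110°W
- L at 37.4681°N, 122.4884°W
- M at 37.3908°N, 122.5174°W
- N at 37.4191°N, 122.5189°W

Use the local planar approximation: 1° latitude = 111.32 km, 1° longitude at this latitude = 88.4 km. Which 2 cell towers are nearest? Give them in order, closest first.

E, F

Distances from 37.4399°N, 122.4722°W:
A: √((0.0333·111.32)² + (-0.0471·88.4)²) = √(13.741523 + 17.335898) = 5.5747 km
B: √((-0.0511·111.32)² + (-0.0227·88.4)²) = √(32.358486 + 4.026765) = 6.0320 km
C: √((-0.0176·111.32)² + (0.0367·88.4)²) = √(3.838590 + 10.525353) = 3.7900 km
D: √((0.0375·111.32)² + (0.0331·88.4)²) = √(17.426450 + 8.561710) = 5.0979 km
E: √((-0.0008·111.32)² + (-0.0147·88.4)²) = √(0.007931 + 1.688648) = 1.3025 km
F: √((-0.0126·111.32)² + (-0.0067·88.4)²) = √(1.967377 + 0.350796) = 1.5226 km
G: √((-0.0520·111.32)² + (0.0461·88.4)²) = √(33.508353 + 16.607581) = 7.0793 km
H: √((-0.0421·111.32)² + (-0.0103·88.4)²) = √(21.963957 + 0.829047) = 4.7742 km
I: √((-0.0394·111.32)² + (-0.0422·88.4)²) = √(19.237066 + 13.916481) = 5.7579 km
J: √((0.0152·111.32)² + (0.0159·88.4)²) = √(2.863081 + 1.975599) = 2.1997 km
K: √((-0.0597·111.32)² + (-0.0388·88.4)²) = √(44.166711 + 11.764351) = 7.4787 km
L: √((0.0282·111.32)² + (-0.0162·88.4)²) = √(9.854727 + 2.050853) = 3.4504 km
M: √((-0.0491·111.32)² + (-0.0452·88.4)²) = √(29.875101 + 15.965459) = 6.7706 km
N: √((-0.0208·111.32)² + (-0.0467·88.4)²) = √(5.361336 + 17.042696) = 4.7333 km
Sorted: E (1.3025 km) < F (1.5226 km) < J (2.1997 km) < L (3.4504 km) < …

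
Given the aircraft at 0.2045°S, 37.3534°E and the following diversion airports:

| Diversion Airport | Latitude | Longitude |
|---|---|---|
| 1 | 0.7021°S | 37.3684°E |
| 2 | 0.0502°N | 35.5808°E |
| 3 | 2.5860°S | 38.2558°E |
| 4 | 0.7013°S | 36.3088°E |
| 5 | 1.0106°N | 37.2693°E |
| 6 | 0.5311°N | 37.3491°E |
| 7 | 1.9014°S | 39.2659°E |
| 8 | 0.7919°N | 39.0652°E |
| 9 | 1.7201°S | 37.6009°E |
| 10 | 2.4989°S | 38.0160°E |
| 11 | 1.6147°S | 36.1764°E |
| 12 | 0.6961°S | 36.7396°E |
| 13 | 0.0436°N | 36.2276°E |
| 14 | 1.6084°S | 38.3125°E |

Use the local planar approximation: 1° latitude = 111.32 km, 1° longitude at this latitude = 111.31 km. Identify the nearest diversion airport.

1

Distances from 0.2045°S, 37.3534°E:
1: √((-0.4976·111.32)² + (0.0150·111.31)²) = √(3068.365837 + 2.787731) = 55.4180 km
2: √((0.2547·111.32)² + (-1.7726·111.31)²) = √(803.904177 + 38930.488693) = 199.3349 km
3: √((-2.3815·111.32)² + (0.9024·111.31)²) = √(70282.559190 + 10089.427844) = 283.4995 km
4: √((-0.4968·111.32)² + (-1.0446·111.31)²) = √(3058.507640 + 13519.742142) = 128.7566 km
5: √((1.2151·111.32)² + (-0.0841·111.31)²) = √(18296.601829 + 87.631522) = 135.5885 km
6: √((0.7356·111.32)² + (-0.0043·111.31)²) = √(6705.479459 + 0.229090) = 81.8884 km
7: √((-1.6969·111.32)² + (1.9125·111.31)²) = √(35682.797444 + 45318.054060) = 284.6065 km
8: √((0.9964·111.32)² + (1.7118·111.31)²) = √(12303.079577 + 36305.666135) = 220.4739 km
9: √((-1.5156·111.32)² + (0.2475·111.31)²) = √(28465.288416 + 758.959798) = 170.9510 km
10: √((-2.2944·111.32)² + (0.6626·111.31)²) = √(65235.600325 + 5439.653401) = 265.8482 km
11: √((-1.4102·111.32)² + (-1.1770·111.31)²) = √(24643.807969 + 17164.110081) = 204.4698 km
12: √((-0.4916·111.32)² + (-0.6138·111.31)²) = √(2994.815993 + 4667.906342) = 87.5370 km
13: √((0.2481·111.32)² + (-1.1258·111.31)²) = √(762.781100 + 15703.297343) = 128.3202 km
14: √((-1.4039·111.32)² + (0.9591·111.31)²) = √(24424.109783 + 11397.146939) = 189.2650 km
Minimum: 1 at 55.4180 km.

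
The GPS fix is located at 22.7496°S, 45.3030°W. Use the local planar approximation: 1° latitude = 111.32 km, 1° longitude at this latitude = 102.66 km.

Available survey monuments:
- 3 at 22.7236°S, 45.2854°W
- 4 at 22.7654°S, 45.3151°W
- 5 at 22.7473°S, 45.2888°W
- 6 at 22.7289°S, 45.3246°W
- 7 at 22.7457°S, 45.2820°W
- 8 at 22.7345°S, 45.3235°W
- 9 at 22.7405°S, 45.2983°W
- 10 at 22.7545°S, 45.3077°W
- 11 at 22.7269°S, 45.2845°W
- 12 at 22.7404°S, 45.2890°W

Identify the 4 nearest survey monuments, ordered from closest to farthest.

10, 9, 5, 12

Distances from 22.7496°S, 45.3030°W:
3: √((0.0260·111.32)² + (0.0176·102.66)²) = √(8.377088 + 3.264584) = 3.4120 km
4: √((-0.0158·111.32)² + (-0.0121·102.66)²) = √(3.093574 + 1.543026) = 2.1533 km
5: √((0.0023·111.32)² + (0.0142·102.66)²) = √(0.065554 + 2.125099) = 1.4801 km
6: √((0.0207·111.32)² + (-0.0216·102.66)²) = √(5.309909 + 4.917111) = 3.1980 km
7: √((0.0039·111.32)² + (0.0210·102.66)²) = √(0.188484 + 4.647732) = 2.1991 km
8: √((0.0151·111.32)² + (-0.0205·102.66)²) = √(2.825532 + 4.429047) = 2.6934 km
9: √((0.0091·111.32)² + (0.0047·102.66)²) = √(1.026193 + 0.232808) = 1.1221 km
10: √((-0.0049·111.32)² + (-0.0047·102.66)²) = √(0.297535 + 0.232808) = 0.7282 km
11: √((0.0227·111.32)² + (0.0185·102.66)²) = √(6.385547 + 3.606999) = 3.1611 km
12: √((0.0092·111.32)² + (0.0140·102.66)²) = √(1.048871 + 2.065659) = 1.7648 km
Sorted: 10 (0.7282 km) < 9 (1.1221 km) < 5 (1.4801 km) < 12 (1.7648 km) < 4 (2.1533 km) < 7 (2.1991 km) < …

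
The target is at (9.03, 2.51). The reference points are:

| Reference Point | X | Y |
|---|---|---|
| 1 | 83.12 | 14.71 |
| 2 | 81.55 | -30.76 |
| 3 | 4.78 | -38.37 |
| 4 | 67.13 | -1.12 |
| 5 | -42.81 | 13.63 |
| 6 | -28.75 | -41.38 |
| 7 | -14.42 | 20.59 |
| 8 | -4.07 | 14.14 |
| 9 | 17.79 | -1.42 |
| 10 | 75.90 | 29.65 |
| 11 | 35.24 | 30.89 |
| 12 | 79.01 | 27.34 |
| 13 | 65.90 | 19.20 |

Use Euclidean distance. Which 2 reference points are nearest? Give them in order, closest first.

9, 8

Distances from (9.03, 2.51):
1: √((74.09)² + (12.20)²) = √(5489.3281 + 148.8400) = 75.09
2: √((72.52)² + (-33.27)²) = √(5259.1504 + 1106.8929) = 79.79
3: √((-4.25)² + (-40.88)²) = √(18.0625 + 1671.1744) = 41.10
4: √((58.10)² + (-3.63)²) = √(3375.6100 + 13.1769) = 58.21
5: √((-51.84)² + (11.12)²) = √(2687.3856 + 123.6544) = 53.02
6: √((-37.78)² + (-43.89)²) = √(1427.3284 + 1926.3321) = 57.91
7: √((-23.45)² + (18.08)²) = √(549.9025 + 326.8864) = 29.61
8: √((-13.10)² + (11.63)²) = √(171.6100 + 135.2569) = 17.52
9: √((8.76)² + (-3.93)²) = √(76.7376 + 15.4449) = 9.60
10: √((66.87)² + (27.14)²) = √(4471.5969 + 736.5796) = 72.17
11: √((26.21)² + (28.38)²) = √(686.9641 + 805.4244) = 38.63
12: √((69.98)² + (24.83)²) = √(4897.2004 + 616.5289) = 74.25
13: √((56.87)² + (16.69)²) = √(3234.1969 + 278.5561) = 59.27
Sorted: 9 (9.60) < 8 (17.52) < 7 (29.61) < 11 (38.63) < …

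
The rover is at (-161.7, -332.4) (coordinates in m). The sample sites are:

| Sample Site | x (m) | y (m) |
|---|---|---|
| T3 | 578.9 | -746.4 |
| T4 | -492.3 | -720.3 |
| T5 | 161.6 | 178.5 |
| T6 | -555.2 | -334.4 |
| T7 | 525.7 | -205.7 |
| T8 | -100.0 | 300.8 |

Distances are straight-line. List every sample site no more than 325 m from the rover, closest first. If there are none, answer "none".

Distances from (-161.7, -332.4):
T3: √((740.6)² + (-414.0)²) = √(548488.360 + 171396.000) = 848.5 m
T4: √((-330.6)² + (-387.9)²) = √(109296.360 + 150466.410) = 509.7 m
T5: √((323.3)² + (510.9)²) = √(104522.890 + 261018.810) = 604.6 m
T6: √((-393.5)² + (-2.0)²) = √(154842.250 + 4.000) = 393.5 m
T7: √((687.4)² + (126.7)²) = √(472518.760 + 16052.890) = 699.0 m
T8: √((61.7)² + (633.2)²) = √(3806.890 + 400942.240) = 636.2 m
Threshold 325 m: none within range.

none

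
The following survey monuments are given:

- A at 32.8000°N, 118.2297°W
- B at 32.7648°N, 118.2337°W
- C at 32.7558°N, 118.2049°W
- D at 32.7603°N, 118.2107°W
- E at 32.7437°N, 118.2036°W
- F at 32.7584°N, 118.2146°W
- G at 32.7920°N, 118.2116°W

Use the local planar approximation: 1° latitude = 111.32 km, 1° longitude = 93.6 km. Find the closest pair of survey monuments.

Pairwise distances:
D–F: √((-0.0019·111.32)² + (-0.0039·93.6)²) = √(0.044736 + 0.133254) = 0.4219 km
C–D: √((0.0045·111.32)² + (-0.0058·93.6)²) = √(0.250941 + 0.294719) = 0.7387 km
C–F: √((0.0026·111.32)² + (-0.0097·93.6)²) = √(0.083771 + 0.824319) = 0.9529 km
C–E: √((-0.0121·111.32)² + (0.0013·93.6)²) = √(1.814334 + 0.014806) = 1.3525 km
A–G: √((-0.0080·111.32)² + (0.0181·93.6)²) = √(0.793097 + 2.870178) = 1.9140 km
B–F: √((-0.0064·111.32)² + (0.0191·93.6)²) = √(0.507582 + 3.196086) = 1.9245 km
E–F: √((0.0147·111.32)² + (-0.0110·93.6)²) = √(2.677818 + 1.060076) = 1.9334 km
D–E: √((-0.0166·111.32)² + (0.0071·93.6)²) = √(3.414779 + 0.441640) = 1.9638 km
B–D: √((-0.0045·111.32)² + (0.0230·93.6)²) = √(0.250941 + 4.634548) = 2.2103 km
B–C: √((-0.0090·111.32)² + (0.0288·93.6)²) = √(1.003764 + 7.266691) = 2.8758 km
D–G: √((0.0317·111.32)² + (-0.0009·93.6)²) = √(12.452740 + 0.007096) = 3.5298 km
B–G: √((0.0272·111.32)² + (0.0221·93.6)²) = √(9.168203 + 4.278940) = 3.6670 km
B–E: √((-0.0211·111.32)² + (0.0301·93.6)²) = √(5.517106 + 7.937517) = 3.6681 km
F–G: √((0.0336·111.32)² + (0.0030·93.6)²) = √(13.990233 + 0.078849) = 3.7509 km
A–B: √((-0.0352·111.32)² + (-0.0040·93.6)²) = √(15.354360 + 0.140175) = 3.9363 km
C–G: √((0.0362·111.32)² + (-0.0067·93.6)²) = √(16.239159 + 0.393279) = 4.0783 km
A–D: √((-0.0397·111.32)² + (0.0190·93.6)²) = √(19.531132 + 3.162707) = 4.7638 km
A–F: √((-0.0416·111.32)² + (0.0151·93.6)²) = √(21.445346 + 1.997586) = 4.8418 km
E–G: √((0.0483·111.32)² + (-0.0080·93.6)²) = √(28.909505 + 0.560701) = 5.4286 km
A–C: √((-0.0442·111.32)² + (0.0248·93.6)²) = √(24.209785 + 5.388341) = 5.4404 km
A–E: √((-0.0563·111.32)² + (0.0261·93.6)²) = √(39.279250 + 5.968054) = 6.7266 km
Closest pair: D–F at 0.4219 km.

D and F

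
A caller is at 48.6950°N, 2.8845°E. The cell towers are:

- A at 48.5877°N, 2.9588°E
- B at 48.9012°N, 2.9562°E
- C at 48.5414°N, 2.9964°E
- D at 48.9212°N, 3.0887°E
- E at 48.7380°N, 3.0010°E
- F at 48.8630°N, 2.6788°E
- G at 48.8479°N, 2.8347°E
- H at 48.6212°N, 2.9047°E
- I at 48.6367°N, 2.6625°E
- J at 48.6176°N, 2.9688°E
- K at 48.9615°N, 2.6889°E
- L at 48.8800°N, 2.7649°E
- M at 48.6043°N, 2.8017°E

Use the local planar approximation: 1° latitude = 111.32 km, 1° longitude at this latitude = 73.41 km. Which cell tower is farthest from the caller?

Distances from 48.6950°N, 2.8845°E:
A: 13.1310 km
B: 23.5499 km
C: 18.9696 km
D: 29.3048 km
E: 9.8007 km
F: 24.0370 km
G: 17.4090 km
H: 8.3482 km
I: 17.5417 km
J: 10.6083 km
K: 32.9590 km
L: 22.3876 km
M: 11.7852 km
Maximum: K at 32.9590 km.

K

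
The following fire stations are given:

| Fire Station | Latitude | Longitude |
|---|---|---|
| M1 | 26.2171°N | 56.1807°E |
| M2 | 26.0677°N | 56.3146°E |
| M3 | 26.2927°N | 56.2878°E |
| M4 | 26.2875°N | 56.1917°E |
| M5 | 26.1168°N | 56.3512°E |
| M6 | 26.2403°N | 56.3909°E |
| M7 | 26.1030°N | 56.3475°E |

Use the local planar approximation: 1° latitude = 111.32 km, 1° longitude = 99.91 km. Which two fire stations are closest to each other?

M5 and M7

Pairwise distances:
M1–M2: √((-0.1494·111.32)² + (0.1339·99.91)²) = √(276.597080 + 178.969519) = 21.3440 km
M1–M3: √((0.0756·111.32)² + (0.1071·99.91)²) = √(70.825555 + 114.497726) = 13.6133 km
M1–M4: √((0.0704·111.32)² + (0.0110·99.91)²) = √(61.417440 + 1.207823) = 7.9136 km
M1–M5: √((-0.1003·111.32)² + (0.1705·99.91)²) = √(124.666068 + 290.179471) = 20.3678 km
M1–M6: √((0.0232·111.32)² + (0.2102·99.91)²) = √(6.669947 + 441.045445) = 21.1593 km
M1–M7: √((-0.1141·111.32)² + (0.1668·99.91)²) = √(161.330947 + 277.721825) = 20.9536 km
M2–M3: √((0.2250·111.32)² + (-0.0268·99.91)²) = √(627.352209 + 7.169477) = 25.1897 km
M2–M4: √((0.2198·111.32)² + (-0.1229·99.91)²) = √(598.689679 + 150.772343) = 27.3763 km
M2–M5: √((0.0491·111.32)² + (0.0366·99.91)²) = √(29.875101 + 13.371499) = 6.5762 km
M2–M6: √((0.1726·111.32)² + (0.0763·99.91)²) = √(369.171340 + 58.112157) = 20.6708 km
M2–M7: √((0.0353·111.32)² + (0.0329·99.91)²) = √(15.441725 + 10.804625) = 5.1231 km
M3–M4: √((-0.0052·111.32)² + (-0.0961·99.91)²) = √(0.335084 + 92.185941) = 9.6188 km
M3–M5: √((-0.1759·111.32)² + (0.0634·99.91)²) = √(383.422923 + 40.123280) = 20.5802 km
M3–M6: √((-0.0524·111.32)² + (0.1031·99.91)²) = √(34.025849 + 106.104853) = 11.8377 km
M3–M7: √((-0.1897·111.32)² + (0.0597·99.91)²) = √(445.944752 + 35.576775) = 21.9436 km
M4–M5: √((-0.1707·111.32)² + (0.1595·99.91)²) = √(361.088317 + 253.944782) = 24.7999 km
M4–M6: √((-0.0472·111.32)² + (0.1992·99.91)²) = √(27.607711 + 396.092470) = 20.5840 km
M4–M7: √((-0.1845·111.32)² + (0.1558·99.91)²) = √(421.831625 + 242.299671) = 25.7707 km
M5–M6: √((0.1235·111.32)² + (0.0397·99.91)²) = √(189.008054 + 15.732543) = 14.3088 km
M5–M7: √((-0.0138·111.32)² + (-0.0037·99.91)²) = √(2.359960 + 0.136654) = 1.5801 km
M6–M7: √((-0.1373·111.32)² + (-0.0434·99.91)²) = √(233.607870 + 18.801711) = 15.8874 km
Closest pair: M5–M7 at 1.5801 km.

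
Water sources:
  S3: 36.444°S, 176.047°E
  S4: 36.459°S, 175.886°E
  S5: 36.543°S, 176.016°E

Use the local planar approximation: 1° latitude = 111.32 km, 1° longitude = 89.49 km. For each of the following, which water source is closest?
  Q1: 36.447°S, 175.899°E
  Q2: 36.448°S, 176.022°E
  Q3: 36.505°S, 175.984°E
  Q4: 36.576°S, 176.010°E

Q1 at 36.447°S, 175.899°E:
  S3: √((0.003·111.32)² + (0.148·89.49)²) = √(0.11153 + 175.41731) = 13.249 km
  S4: √((-0.012·111.32)² + (-0.013·89.49)²) = √(1.78447 + 1.35343) = 1.771 km
  S5: √((-0.096·111.32)² + (0.117·89.49)²) = √(114.20598 + 109.62781) = 14.961 km
  → nearest: S4 (1.771 km)
Q2 at 36.448°S, 176.022°E:
  S3: √((0.004·111.32)² + (0.025·89.49)²) = √(0.19827 + 5.00529) = 2.281 km
  S4: √((-0.011·111.32)² + (-0.136·89.49)²) = √(1.49945 + 148.12448) = 12.232 km
  S5: √((-0.095·111.32)² + (-0.006·89.49)²) = √(111.83909 + 0.28830) = 10.589 km
  → nearest: S3 (2.281 km)
Q3 at 36.505°S, 175.984°E:
  S3: √((0.061·111.32)² + (0.063·89.49)²) = √(46.11116 + 31.78558) = 8.826 km
  S4: √((0.046·111.32)² + (-0.098·89.49)²) = √(26.22177 + 76.91325) = 10.156 km
  S5: √((-0.038·111.32)² + (0.032·89.49)²) = √(17.89425 + 8.20066) = 5.108 km
  → nearest: S5 (5.108 km)
Q4 at 36.576°S, 176.010°E:
  S3: √((0.132·111.32)² + (0.037·89.49)²) = √(215.92069 + 10.96358) = 15.063 km
  S4: √((0.117·111.32)² + (-0.124·89.49)²) = √(169.63604 + 123.13808) = 17.111 km
  S5: √((0.033·111.32)² + (0.006·89.49)²) = √(13.49504 + 0.28830) = 3.713 km
  → nearest: S5 (3.713 km)

Q1→S4; Q2→S3; Q3→S5; Q4→S5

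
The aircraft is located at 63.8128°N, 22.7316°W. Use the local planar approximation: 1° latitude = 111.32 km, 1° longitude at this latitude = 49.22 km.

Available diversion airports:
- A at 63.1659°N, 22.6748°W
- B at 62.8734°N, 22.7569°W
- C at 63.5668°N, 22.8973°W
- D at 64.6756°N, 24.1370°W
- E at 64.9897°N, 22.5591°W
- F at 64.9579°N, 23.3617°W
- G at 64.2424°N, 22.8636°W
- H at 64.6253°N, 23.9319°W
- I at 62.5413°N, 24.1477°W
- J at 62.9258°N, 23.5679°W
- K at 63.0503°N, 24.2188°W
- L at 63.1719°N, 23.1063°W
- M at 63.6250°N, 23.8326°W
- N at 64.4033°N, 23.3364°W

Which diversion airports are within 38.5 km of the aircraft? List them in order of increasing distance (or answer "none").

Distances from 63.8128°N, 22.7316°W:
A: 72.0672 km
B: 104.5814 km
C: 28.5734 km
D: 118.3639 km
E: 131.2873 km
F: 131.1910 km
G: 48.2624 km
H: 108.0326 km
I: 157.7741 km
J: 106.9772 km
K: 112.0853 km
L: 73.6902 km
M: 58.0839 km
N: 72.1607 km
Threshold 38.5 km: C (28.5734 km) is within range.

C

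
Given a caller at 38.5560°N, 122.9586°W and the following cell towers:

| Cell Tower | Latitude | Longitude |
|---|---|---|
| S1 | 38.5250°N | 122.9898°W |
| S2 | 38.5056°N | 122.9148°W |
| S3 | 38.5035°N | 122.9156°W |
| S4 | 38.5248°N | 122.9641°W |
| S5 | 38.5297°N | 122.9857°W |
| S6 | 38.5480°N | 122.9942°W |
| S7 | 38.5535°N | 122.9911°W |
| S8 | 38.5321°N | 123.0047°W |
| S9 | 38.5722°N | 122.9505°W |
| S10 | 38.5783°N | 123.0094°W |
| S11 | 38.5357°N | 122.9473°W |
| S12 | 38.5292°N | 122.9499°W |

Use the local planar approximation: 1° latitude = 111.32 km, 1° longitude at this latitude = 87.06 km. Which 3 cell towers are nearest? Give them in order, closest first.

Distances from 38.5560°N, 122.9586°W:
S1: 4.3917 km
S2: 6.7837 km
S3: 6.9405 km
S4: 3.5060 km
S5: 3.7600 km
S6: 3.2247 km
S7: 2.8431 km
S8: 4.8152 km
S9: 1.9364 km
S10: 5.0717 km
S11: 2.4646 km
S12: 3.0780 km
Sorted: S9 (1.9364 km) < S11 (2.4646 km) < S7 (2.8431 km) < S12 (3.0780 km) < S6 (3.2247 km) < …

S9, S11, S7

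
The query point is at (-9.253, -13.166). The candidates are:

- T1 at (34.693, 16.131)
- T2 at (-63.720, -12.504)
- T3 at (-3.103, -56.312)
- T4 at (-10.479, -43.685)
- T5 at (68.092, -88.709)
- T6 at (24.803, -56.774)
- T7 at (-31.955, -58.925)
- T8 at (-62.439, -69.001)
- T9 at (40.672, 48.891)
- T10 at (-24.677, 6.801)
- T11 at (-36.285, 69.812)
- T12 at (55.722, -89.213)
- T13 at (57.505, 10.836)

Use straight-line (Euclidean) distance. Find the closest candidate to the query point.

Distances from (-9.253, -13.166):
T1: √((43.946)² + (29.297)²) = √(1931.25092 + 858.31421) = 52.816
T2: √((-54.467)² + (0.662)²) = √(2966.65409 + 0.43824) = 54.471
T3: √((6.150)² + (-43.146)²) = √(37.82250 + 1861.57732) = 43.582
T4: √((-1.226)² + (-30.519)²) = √(1.50308 + 931.40936) = 30.544
T5: √((77.345)² + (-75.543)²) = √(5982.24903 + 5706.74485) = 108.116
T6: √((34.056)² + (-43.608)²) = √(1159.81114 + 1901.65766) = 55.331
T7: √((-22.702)² + (-45.759)²) = √(515.38080 + 2093.88608) = 51.081
T8: √((-53.186)² + (-55.835)²) = √(2828.75060 + 3117.54723) = 77.112
T9: √((49.925)² + (62.057)²) = √(2492.50562 + 3851.07125) = 79.647
T10: √((-15.424)² + (19.967)²) = √(237.89978 + 398.68109) = 25.231
T11: √((-27.032)² + (82.978)²) = √(730.72902 + 6885.34848) = 87.270
T12: √((64.975)² + (-76.047)²) = √(4221.75062 + 5783.14621) = 100.024
T13: √((66.758)² + (24.002)²) = √(4456.63056 + 576.09600) = 70.942
Minimum: T10 at 25.231.

T10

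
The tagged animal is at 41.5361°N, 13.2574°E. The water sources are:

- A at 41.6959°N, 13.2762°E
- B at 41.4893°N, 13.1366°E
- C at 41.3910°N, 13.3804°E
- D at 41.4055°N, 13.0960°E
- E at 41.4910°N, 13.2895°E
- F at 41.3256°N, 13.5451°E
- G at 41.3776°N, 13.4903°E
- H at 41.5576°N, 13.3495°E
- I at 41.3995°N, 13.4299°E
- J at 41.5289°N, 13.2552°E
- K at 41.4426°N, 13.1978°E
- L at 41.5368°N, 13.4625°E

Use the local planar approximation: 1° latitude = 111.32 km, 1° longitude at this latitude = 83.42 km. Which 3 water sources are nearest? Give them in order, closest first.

Distances from 41.5361°N, 13.2574°E:
A: 17.8579 km
B: 11.3442 km
C: 19.1360 km
D: 19.8152 km
E: 5.6900 km
F: 33.5424 km
G: 26.2447 km
H: 8.0471 km
I: 20.9357 km
J: 0.8222 km
K: 11.5349 km
L: 17.1096 km
Sorted: J (0.8222 km) < E (5.6900 km) < H (8.0471 km) < B (11.3442 km) < K (11.5349 km) < …

J, E, H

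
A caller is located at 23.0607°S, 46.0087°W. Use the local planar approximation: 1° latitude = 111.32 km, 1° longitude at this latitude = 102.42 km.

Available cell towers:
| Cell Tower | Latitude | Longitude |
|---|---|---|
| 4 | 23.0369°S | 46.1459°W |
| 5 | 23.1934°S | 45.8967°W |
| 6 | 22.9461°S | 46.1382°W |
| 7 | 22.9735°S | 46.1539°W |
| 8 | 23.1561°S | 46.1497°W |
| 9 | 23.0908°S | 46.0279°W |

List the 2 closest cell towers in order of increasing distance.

9, 4

Distances from 23.0607°S, 46.0087°W:
4: 14.2996 km
5: 18.7030 km
6: 18.4029 km
7: 17.7591 km
8: 17.9257 km
9: 3.8851 km
Sorted: 9 (3.8851 km) < 4 (14.2996 km) < 7 (17.7591 km) < 8 (17.9257 km) < …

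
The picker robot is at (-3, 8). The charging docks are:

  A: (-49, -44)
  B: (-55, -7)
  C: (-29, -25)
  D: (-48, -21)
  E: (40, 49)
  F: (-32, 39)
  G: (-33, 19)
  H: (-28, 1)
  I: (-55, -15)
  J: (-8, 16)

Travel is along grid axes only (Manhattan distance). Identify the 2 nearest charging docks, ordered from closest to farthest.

Distances from (-3, 8):
A: |-46| + |-52| = 46 + 52 = 98
B: |-52| + |-15| = 52 + 15 = 67
C: |-26| + |-33| = 26 + 33 = 59
D: |-45| + |-29| = 45 + 29 = 74
E: |43| + |41| = 43 + 41 = 84
F: |-29| + |31| = 29 + 31 = 60
G: |-30| + |11| = 30 + 11 = 41
H: |-25| + |-7| = 25 + 7 = 32
I: |-52| + |-23| = 52 + 23 = 75
J: |-5| + |8| = 5 + 8 = 13
Sorted: J (13) < H (32) < G (41) < C (59) < …

J, H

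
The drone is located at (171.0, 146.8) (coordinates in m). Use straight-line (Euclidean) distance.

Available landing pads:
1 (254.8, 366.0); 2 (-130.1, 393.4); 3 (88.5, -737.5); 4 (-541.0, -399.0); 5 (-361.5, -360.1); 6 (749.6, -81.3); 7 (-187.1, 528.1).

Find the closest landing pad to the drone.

Distances from (171.0, 146.8):
1: √((83.8)² + (219.2)²) = √(7022.440 + 48048.640) = 234.7 m
2: √((-301.1)² + (246.6)²) = √(90661.210 + 60811.560) = 389.2 m
3: √((-82.5)² + (-884.3)²) = √(6806.250 + 781986.490) = 888.1 m
4: √((-712.0)² + (-545.8)²) = √(506944.000 + 297897.640) = 897.1 m
5: √((-532.5)² + (-506.9)²) = √(283556.250 + 256947.610) = 735.2 m
6: √((578.6)² + (-228.1)²) = √(334777.960 + 52029.610) = 621.9 m
7: √((-358.1)² + (381.3)²) = √(128235.610 + 145389.690) = 523.1 m
Minimum: 1 at 234.7 m.

1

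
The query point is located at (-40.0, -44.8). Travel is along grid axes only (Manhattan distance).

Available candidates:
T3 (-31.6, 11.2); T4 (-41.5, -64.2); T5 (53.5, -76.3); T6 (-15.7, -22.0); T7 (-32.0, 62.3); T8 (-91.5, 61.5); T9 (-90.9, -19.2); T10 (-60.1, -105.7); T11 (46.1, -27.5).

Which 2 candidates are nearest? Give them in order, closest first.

T4, T6

Distances from (-40.0, -44.8):
T3: 64.4
T4: 20.9
T5: 125.0
T6: 47.1
T7: 115.1
T8: 157.8
T9: 76.5
T10: 81.0
T11: 103.4
Sorted: T4 (20.9) < T6 (47.1) < T3 (64.4) < T9 (76.5) < …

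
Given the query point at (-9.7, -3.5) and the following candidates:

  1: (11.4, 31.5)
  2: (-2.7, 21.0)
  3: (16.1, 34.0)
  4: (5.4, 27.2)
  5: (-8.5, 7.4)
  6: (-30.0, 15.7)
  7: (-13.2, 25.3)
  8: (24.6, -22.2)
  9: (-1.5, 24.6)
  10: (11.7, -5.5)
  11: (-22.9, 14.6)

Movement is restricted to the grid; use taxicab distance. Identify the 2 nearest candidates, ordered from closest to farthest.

Distances from (-9.7, -3.5):
1: 56.1
2: 31.5
3: 63.3
4: 45.8
5: 12.1
6: 39.5
7: 32.3
8: 53.0
9: 36.3
10: 23.4
11: 31.3
Sorted: 5 (12.1) < 10 (23.4) < 11 (31.3) < 2 (31.5) < …

5, 10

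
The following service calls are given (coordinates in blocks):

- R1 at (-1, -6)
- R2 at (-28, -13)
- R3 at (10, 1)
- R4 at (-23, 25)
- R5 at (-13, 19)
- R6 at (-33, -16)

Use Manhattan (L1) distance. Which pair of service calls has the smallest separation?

R2 and R6

Pairwise distances:
R2–R6: |-5| + |-3| = 5 + 3 = 8 blocks
R4–R5: |10| + |-6| = 10 + 6 = 16 blocks
R1–R3: |11| + |7| = 11 + 7 = 18 blocks
R1–R2: |-27| + |-7| = 27 + 7 = 34 blocks
R1–R5: |-12| + |25| = 12 + 25 = 37 blocks
R3–R5: |-23| + |18| = 23 + 18 = 41 blocks
R1–R6: |-32| + |-10| = 32 + 10 = 42 blocks
R2–R4: |5| + |38| = 5 + 38 = 43 blocks
R2–R5: |15| + |32| = 15 + 32 = 47 blocks
R4–R6: |-10| + |-41| = 10 + 41 = 51 blocks
R2–R3: |38| + |14| = 38 + 14 = 52 blocks
R1–R4: |-22| + |31| = 22 + 31 = 53 blocks
R5–R6: |-20| + |-35| = 20 + 35 = 55 blocks
R3–R4: |-33| + |24| = 33 + 24 = 57 blocks
R3–R6: |-43| + |-17| = 43 + 17 = 60 blocks
Closest pair: R2–R6 at 8 blocks.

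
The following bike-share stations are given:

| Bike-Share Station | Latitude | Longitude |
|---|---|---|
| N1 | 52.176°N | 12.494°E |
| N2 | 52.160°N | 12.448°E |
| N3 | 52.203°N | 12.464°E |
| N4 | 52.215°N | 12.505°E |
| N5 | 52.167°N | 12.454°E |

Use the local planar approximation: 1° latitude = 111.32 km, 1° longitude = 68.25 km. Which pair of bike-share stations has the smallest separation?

Pairwise distances:
N1–N2: 3.610 km
N1–N3: 3.637 km
N1–N4: 4.406 km
N1–N5: 2.908 km
N2–N3: 4.910 km
N2–N4: 7.254 km
N2–N5: 0.880 km
N3–N4: 3.101 km
N3–N5: 4.065 km
N4–N5: 6.377 km
Closest pair: N2–N5 at 0.880 km.

N2 and N5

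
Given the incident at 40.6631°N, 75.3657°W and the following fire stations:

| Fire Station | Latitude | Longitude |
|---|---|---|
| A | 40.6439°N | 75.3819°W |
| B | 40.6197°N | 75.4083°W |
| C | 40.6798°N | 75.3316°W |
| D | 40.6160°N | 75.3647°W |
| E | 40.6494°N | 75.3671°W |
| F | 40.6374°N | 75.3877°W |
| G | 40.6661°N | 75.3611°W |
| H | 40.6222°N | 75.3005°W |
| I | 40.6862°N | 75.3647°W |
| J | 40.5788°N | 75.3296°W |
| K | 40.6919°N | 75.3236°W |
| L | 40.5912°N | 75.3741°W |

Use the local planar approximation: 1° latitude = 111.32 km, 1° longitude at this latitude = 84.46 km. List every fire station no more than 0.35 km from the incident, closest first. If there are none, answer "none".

none

Distances from 40.6631°N, 75.3657°W:
A: 2.5378 km
B: 6.0239 km
C: 3.4280 km
D: 5.2439 km
E: 1.5297 km
F: 3.4114 km
G: 0.5123 km
H: 7.1452 km
I: 2.5729 km
J: 9.8672 km
K: 4.7877 km
L: 8.0353 km
Threshold 0.35 km: none within range.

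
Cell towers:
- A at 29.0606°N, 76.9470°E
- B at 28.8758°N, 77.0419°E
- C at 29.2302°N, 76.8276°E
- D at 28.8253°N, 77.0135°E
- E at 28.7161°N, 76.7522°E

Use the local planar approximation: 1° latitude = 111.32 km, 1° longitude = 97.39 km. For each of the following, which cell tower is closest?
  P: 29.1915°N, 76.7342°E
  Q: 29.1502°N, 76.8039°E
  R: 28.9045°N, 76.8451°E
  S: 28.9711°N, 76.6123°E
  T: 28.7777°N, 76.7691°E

P→C; Q→C; R→D; S→E; T→E

P at 29.1915°N, 76.7342°E:
  A: √((-0.1309·111.32)² + (0.2128·97.39)²) = √(212.337006 + 429.508714) = 25.3347 km
  B: √((-0.3157·111.32)² + (0.3077·97.39)²) = √(1235.081337 + 898.015275) = 46.1855 km
  C: √((0.0387·111.32)² + (0.0934·97.39)²) = √(18.559588 + 82.741327) = 10.0648 km
  D: √((-0.3662·111.32)² + (0.2793·97.39)²) = √(1661.816533 + 739.895870) = 49.0073 km
  E: √((-0.4754·111.32)² + (0.0180·97.39)²) = √(2800.688126 + 3.073079) = 52.9506 km
  → nearest: C (10.0648 km)
Q at 29.1502°N, 76.8039°E:
  A: √((-0.0896·111.32)² + (0.1431·97.39)²) = √(99.486102 + 194.226283) = 17.1380 km
  B: √((-0.2744·111.32)² + (0.2380·97.39)²) = √(933.070823 + 537.257697) = 38.3449 km
  C: √((0.0800·111.32)² + (0.0237·97.39)²) = √(79.309711 + 5.327524) = 9.1998 km
  D: √((-0.3249·111.32)² + (0.2096·97.39)²) = √(1308.114676 + 416.688283) = 41.5307 km
  E: √((-0.4341·111.32)² + (-0.0517·97.39)²) = √(2335.210136 + 25.351859) = 48.5856 km
  → nearest: C (9.1998 km)
R at 28.9045°N, 76.8451°E:
  A: √((0.1561·111.32)² + (0.1019·97.39)²) = √(301.961936 + 98.486590) = 20.0112 km
  B: √((-0.0287·111.32)² + (0.1968·97.39)²) = √(10.207284 + 367.349049) = 19.4308 km
  C: √((0.3257·111.32)² + (-0.0175·97.39)²) = √(1314.564538 + 2.904724) = 36.2970 km
  D: √((-0.0792·111.32)² + (0.1684·97.39)²) = √(77.731448 + 268.975613) = 18.6201 km
  E: √((-0.1884·111.32)² + (-0.0929·97.39)²) = √(439.853642 + 81.857817) = 22.8410 km
  → nearest: D (18.6201 km)
S at 28.9711°N, 76.6123°E:
  A: √((0.0895·111.32)² + (0.3347·97.39)²) = √(99.264159 + 1062.527444) = 34.0851 km
  B: √((-0.0953·111.32)² + (0.4296·97.39)²) = √(112.546553 + 1750.480499) = 43.1628 km
  C: √((0.2591·111.32)² + (0.2153·97.39)²) = √(831.919341 + 439.659834) = 35.6592 km
  D: √((-0.1458·111.32)² + (0.4012·97.39)²) = √(263.427702 + 1526.689014) = 42.3098 km
  E: √((-0.2550·111.32)² + (0.1399·97.39)²) = √(805.799060 + 185.636837) = 31.4871 km
  → nearest: E (31.4871 km)
T at 28.7777°N, 76.7691°E:
  A: √((0.2829·111.32)² + (0.1779·97.39)²) = √(991.773021 + 300.179222) = 35.9437 km
  B: √((0.0981·111.32)² + (0.2728·97.39)²) = √(119.257146 + 705.858199) = 28.7248 km
  C: √((0.4525·111.32)² + (0.0585·97.39)²) = √(2537.368607 + 32.459398) = 50.6935 km
  D: √((0.0476·111.32)² + (0.2444·97.39)²) = √(28.077621 + 566.540726) = 24.3848 km
  E: √((-0.0616·111.32)² + (-0.0169·97.39)²) = √(47.022728 + 2.708957) = 7.0521 km
  → nearest: E (7.0521 km)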